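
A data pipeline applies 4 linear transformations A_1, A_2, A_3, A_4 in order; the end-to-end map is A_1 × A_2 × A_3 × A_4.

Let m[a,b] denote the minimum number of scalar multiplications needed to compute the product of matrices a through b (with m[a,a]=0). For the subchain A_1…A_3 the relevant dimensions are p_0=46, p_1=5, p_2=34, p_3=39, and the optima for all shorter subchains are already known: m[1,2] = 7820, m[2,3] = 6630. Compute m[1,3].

15600

m[1,3] = min over k∈[1,2] of m[1,k]+m[k+1,3]+p_{0}·p_k·p_{3}.
k=1: 0 + 6630 + 46·5·39 = 15600; k=2: 7820 + 0 + 46·34·39 = 68816.
Minimum: 15600 at k=1.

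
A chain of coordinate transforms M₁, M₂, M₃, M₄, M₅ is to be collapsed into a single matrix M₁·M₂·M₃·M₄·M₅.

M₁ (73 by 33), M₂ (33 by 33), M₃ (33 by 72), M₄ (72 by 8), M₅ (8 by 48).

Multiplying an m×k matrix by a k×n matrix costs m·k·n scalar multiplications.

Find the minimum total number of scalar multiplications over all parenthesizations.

75024

Adjacent pairs: M₁M₂ = 73·33·33 = 79497; M₂M₃ = 33·33·72 = 78408; M₃M₄ = 33·72·8 = 19008; M₄M₅ = 72·8·48 = 27648.
Length 3: M₁..M₃: k=1: 0+78408+73·33·72=251856; k=2: 79497+0+73·33·72=252945 → min 251856 | M₂..M₄: k=2: 0+19008+33·33·8=27720; k=3: 78408+0+33·72·8=97416 → min 27720 | M₃..M₅: k=3: 0+27648+33·72·48=141696; k=4: 19008+0+33·8·48=31680 → min 31680.
Length 4: M₁..M₄: k=1: 0+27720+73·33·8=46992; k=2: 79497+19008+73·33·8=117777; k=3: 251856+0+73·72·8=293904 → min 46992 | M₂..M₅: k=2: 0+31680+33·33·48=83952; k=3: 78408+27648+33·72·48=220104; k=4: 27720+0+33·8·48=40392 → min 40392.
Length 5: M₁..M₅: k=1: 0+40392+73·33·48=156024; k=2: 79497+31680+73·33·48=226809; k=3: 251856+27648+73·72·48=531792; k=4: 46992+0+73·8·48=75024 → min 75024.
Optimal order: ((M₁·(M₂·(M₃·M₄)))·M₅) with cost 75024.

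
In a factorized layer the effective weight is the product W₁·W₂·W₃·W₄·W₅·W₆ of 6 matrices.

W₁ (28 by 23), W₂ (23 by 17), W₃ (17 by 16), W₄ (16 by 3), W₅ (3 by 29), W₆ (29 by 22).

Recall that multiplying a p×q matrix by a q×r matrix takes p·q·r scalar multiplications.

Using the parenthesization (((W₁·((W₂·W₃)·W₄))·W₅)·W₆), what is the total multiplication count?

29592

(W₂·W₃): 23×17 by 17×16 → 23×16, cost 23·17·16 = 6256
((W₂·W₃)·W₄): 23×16 by 16×3 → 23×3, cost 23·16·3 = 1104; cumulative 7360
(W₁·((W₂·W₃)·W₄)): 28×23 by 23×3 → 28×3, cost 28·23·3 = 1932; cumulative 9292
((W₁·((W₂·W₃)·W₄))·W₅): 28×3 by 3×29 → 28×29, cost 28·3·29 = 2436; cumulative 11728
(((W₁·((W₂·W₃)·W₄))·W₅)·W₆): 28×29 by 29×22 → 28×22, cost 28·29·22 = 17864; cumulative 29592
Total: 29592 scalar multiplications.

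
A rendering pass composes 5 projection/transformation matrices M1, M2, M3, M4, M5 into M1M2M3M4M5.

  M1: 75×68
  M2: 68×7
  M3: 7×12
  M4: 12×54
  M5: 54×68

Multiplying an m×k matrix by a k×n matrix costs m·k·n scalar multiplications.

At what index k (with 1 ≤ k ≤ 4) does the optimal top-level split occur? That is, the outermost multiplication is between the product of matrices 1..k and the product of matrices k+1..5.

2

Adjacent pairs: M1M2 = 75·68·7 = 35700; M2M3 = 68·7·12 = 5712; M3M4 = 7·12·54 = 4536; M4M5 = 12·54·68 = 44064.
Length 3: M1..M3: k=1: 0+5712+75·68·12=66912; k=2: 35700+0+75·7·12=42000 → min 42000 | M2..M4: k=2: 0+4536+68·7·54=30240; k=3: 5712+0+68·12·54=49776 → min 30240 | M3..M5: k=3: 0+44064+7·12·68=49776; k=4: 4536+0+7·54·68=30240 → min 30240.
Length 4: M1..M4: k=1: 0+30240+75·68·54=305640; k=2: 35700+4536+75·7·54=68586; k=3: 42000+0+75·12·54=90600 → min 68586 | M2..M5: k=2: 0+30240+68·7·68=62608; k=3: 5712+44064+68·12·68=105264; k=4: 30240+0+68·54·68=279936 → min 62608.
Top-level splits: k=1: (M1..M1)·(M2..M5) → 0+62608+75·68·68 = 409408; k=2: (M1..M2)·(M3..M5) → 35700+30240+75·7·68 = 101640; k=3: (M1..M3)·(M4..M5) → 42000+44064+75·12·68 = 147264; k=4: (M1..M4)·(M5..M5) → 68586+0+75·54·68 = 343986.
Best split is after M2, i.e. k = 2.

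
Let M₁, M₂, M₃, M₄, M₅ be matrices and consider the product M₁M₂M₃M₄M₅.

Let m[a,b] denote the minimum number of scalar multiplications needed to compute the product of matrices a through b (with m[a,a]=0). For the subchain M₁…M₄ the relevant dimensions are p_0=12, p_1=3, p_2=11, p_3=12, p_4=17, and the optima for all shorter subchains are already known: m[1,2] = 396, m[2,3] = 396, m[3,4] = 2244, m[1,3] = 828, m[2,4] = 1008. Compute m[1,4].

m[1,4] = min over k∈[1,3] of m[1,k]+m[k+1,4]+p_{0}·p_k·p_{4}.
k=1: 0 + 1008 + 12·3·17 = 1620; k=2: 396 + 2244 + 12·11·17 = 4884; k=3: 828 + 0 + 12·12·17 = 3276.
Minimum: 1620 at k=1.

1620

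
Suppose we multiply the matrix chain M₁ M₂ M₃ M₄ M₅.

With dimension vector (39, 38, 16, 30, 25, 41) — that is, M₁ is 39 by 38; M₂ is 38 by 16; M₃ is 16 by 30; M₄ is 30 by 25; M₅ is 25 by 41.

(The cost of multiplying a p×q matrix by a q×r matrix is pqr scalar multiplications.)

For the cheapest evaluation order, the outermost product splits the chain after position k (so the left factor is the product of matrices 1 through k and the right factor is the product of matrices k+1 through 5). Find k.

Adjacent pairs: M₁M₂ = 39·38·16 = 23712; M₂M₃ = 38·16·30 = 18240; M₃M₄ = 16·30·25 = 12000; M₄M₅ = 30·25·41 = 30750.
Length 3: M₁..M₃: k=1: 0+18240+39·38·30=62700; k=2: 23712+0+39·16·30=42432 → min 42432 | M₂..M₄: k=2: 0+12000+38·16·25=27200; k=3: 18240+0+38·30·25=46740 → min 27200 | M₃..M₅: k=3: 0+30750+16·30·41=50430; k=4: 12000+0+16·25·41=28400 → min 28400.
Length 4: M₁..M₄: k=1: 0+27200+39·38·25=64250; k=2: 23712+12000+39·16·25=51312; k=3: 42432+0+39·30·25=71682 → min 51312 | M₂..M₅: k=2: 0+28400+38·16·41=53328; k=3: 18240+30750+38·30·41=95730; k=4: 27200+0+38·25·41=66150 → min 53328.
Top-level splits: k=1: (M₁..M₁)·(M₂..M₅) → 0+53328+39·38·41 = 114090; k=2: (M₁..M₂)·(M₃..M₅) → 23712+28400+39·16·41 = 77696; k=3: (M₁..M₃)·(M₄..M₅) → 42432+30750+39·30·41 = 121152; k=4: (M₁..M₄)·(M₅..M₅) → 51312+0+39·25·41 = 91287.
Best split is after M₂, i.e. k = 2.

2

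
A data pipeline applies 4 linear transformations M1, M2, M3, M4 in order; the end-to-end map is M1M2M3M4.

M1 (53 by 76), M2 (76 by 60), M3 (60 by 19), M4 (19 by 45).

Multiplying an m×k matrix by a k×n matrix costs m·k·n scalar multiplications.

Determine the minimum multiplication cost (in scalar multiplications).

Adjacent pairs: M1M2 = 53·76·60 = 241680; M2M3 = 76·60·19 = 86640; M3M4 = 60·19·45 = 51300.
Length 3: M1..M3: k=1: 0+86640+53·76·19=163172; k=2: 241680+0+53·60·19=302100 → min 163172 | M2..M4: k=2: 0+51300+76·60·45=256500; k=3: 86640+0+76·19·45=151620 → min 151620.
Length 4: M1..M4: k=1: 0+151620+53·76·45=332880; k=2: 241680+51300+53·60·45=436080; k=3: 163172+0+53·19·45=208487 → min 208487.
Optimal order: ((M1(M2M3))M4) with cost 208487.

208487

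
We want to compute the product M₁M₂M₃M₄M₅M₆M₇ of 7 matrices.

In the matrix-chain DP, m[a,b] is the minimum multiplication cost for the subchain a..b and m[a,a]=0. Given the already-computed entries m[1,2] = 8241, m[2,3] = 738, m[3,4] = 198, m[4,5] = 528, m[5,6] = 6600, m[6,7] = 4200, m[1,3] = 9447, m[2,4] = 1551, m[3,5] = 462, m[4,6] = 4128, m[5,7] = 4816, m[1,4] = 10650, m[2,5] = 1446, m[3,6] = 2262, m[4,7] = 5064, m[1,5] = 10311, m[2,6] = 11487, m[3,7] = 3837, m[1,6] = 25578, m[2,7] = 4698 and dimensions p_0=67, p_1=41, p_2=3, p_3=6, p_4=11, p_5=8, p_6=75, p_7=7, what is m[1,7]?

m[1,7] = min over k∈[1,6] of m[1,k]+m[k+1,7]+p_{0}·p_k·p_{7}.
k=1: 0 + 4698 + 67·41·7 = 23927; k=2: 8241 + 3837 + 67·3·7 = 13485; k=3: 9447 + 5064 + 67·6·7 = 17325; k=4: 10650 + 4816 + 67·11·7 = 20625; k=5: 10311 + 4200 + 67·8·7 = 18263; k=6: 25578 + 0 + 67·75·7 = 60753.
Minimum: 13485 at k=2.

13485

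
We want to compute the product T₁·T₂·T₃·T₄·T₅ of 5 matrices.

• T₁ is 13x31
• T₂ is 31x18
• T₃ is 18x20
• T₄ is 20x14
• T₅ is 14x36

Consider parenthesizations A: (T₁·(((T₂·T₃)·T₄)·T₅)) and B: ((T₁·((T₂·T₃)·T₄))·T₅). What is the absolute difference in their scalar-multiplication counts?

Order A = (T₁·(((T₂·T₃)·T₄)·T₅)): (T₂·T₃): 31×18 by 18×20 → 31×20, cost 31·18·20 = 11160; ((T₂·T₃)·T₄): 31×20 by 20×14 → 31×14, cost 31·20·14 = 8680; cumulative 19840; (((T₂·T₃)·T₄)·T₅): 31×14 by 14×36 → 31×36, cost 31·14·36 = 15624; cumulative 35464; (T₁·(((T₂·T₃)·T₄)·T₅)): 13×31 by 31×36 → 13×36, cost 13·31·36 = 14508; cumulative 49972. Total 49972.
Order B = ((T₁·((T₂·T₃)·T₄))·T₅): (T₂·T₃): 31×18 by 18×20 → 31×20, cost 31·18·20 = 11160; ((T₂·T₃)·T₄): 31×20 by 20×14 → 31×14, cost 31·20·14 = 8680; cumulative 19840; (T₁·((T₂·T₃)·T₄)): 13×31 by 31×14 → 13×14, cost 13·31·14 = 5642; cumulative 25482; ((T₁·((T₂·T₃)·T₄))·T₅): 13×14 by 14×36 → 13×36, cost 13·14·36 = 6552; cumulative 32034. Total 32034.
Difference: |49972 − 32034| = 17938.

17938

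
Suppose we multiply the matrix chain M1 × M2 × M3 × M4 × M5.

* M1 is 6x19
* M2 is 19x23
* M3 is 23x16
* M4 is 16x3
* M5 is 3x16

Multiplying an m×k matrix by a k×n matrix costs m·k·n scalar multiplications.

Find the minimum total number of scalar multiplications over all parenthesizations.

Adjacent pairs: M1M2 = 6·19·23 = 2622; M2M3 = 19·23·16 = 6992; M3M4 = 23·16·3 = 1104; M4M5 = 16·3·16 = 768.
Length 3: M1..M3: k=1: 0+6992+6·19·16=8816; k=2: 2622+0+6·23·16=4830 → min 4830 | M2..M4: k=2: 0+1104+19·23·3=2415; k=3: 6992+0+19·16·3=7904 → min 2415 | M3..M5: k=3: 0+768+23·16·16=6656; k=4: 1104+0+23·3·16=2208 → min 2208.
Length 4: M1..M4: k=1: 0+2415+6·19·3=2757; k=2: 2622+1104+6·23·3=4140; k=3: 4830+0+6·16·3=5118 → min 2757 | M2..M5: k=2: 0+2208+19·23·16=9200; k=3: 6992+768+19·16·16=12624; k=4: 2415+0+19·3·16=3327 → min 3327.
Length 5: M1..M5: k=1: 0+3327+6·19·16=5151; k=2: 2622+2208+6·23·16=7038; k=3: 4830+768+6·16·16=7134; k=4: 2757+0+6·3·16=3045 → min 3045.
Optimal order: ((M1 × (M2 × (M3 × M4))) × M5) with cost 3045.

3045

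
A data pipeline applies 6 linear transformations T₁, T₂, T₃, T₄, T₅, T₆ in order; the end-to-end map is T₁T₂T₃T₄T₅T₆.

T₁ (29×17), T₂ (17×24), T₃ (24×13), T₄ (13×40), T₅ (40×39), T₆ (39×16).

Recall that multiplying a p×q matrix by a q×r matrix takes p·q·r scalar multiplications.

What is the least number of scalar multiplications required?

Adjacent pairs: T₁T₂ = 29·17·24 = 11832; T₂T₃ = 17·24·13 = 5304; T₃T₄ = 24·13·40 = 12480; T₄T₅ = 13·40·39 = 20280; T₅T₆ = 40·39·16 = 24960.
Length 3: T₁..T₃: k=1: 0+5304+29·17·13=11713; k=2: 11832+0+29·24·13=20880 → min 11713 | T₂..T₄: k=2: 0+12480+17·24·40=28800; k=3: 5304+0+17·13·40=14144 → min 14144 | T₃..T₅: k=3: 0+20280+24·13·39=32448; k=4: 12480+0+24·40·39=49920 → min 32448 | T₄..T₆: k=4: 0+24960+13·40·16=33280; k=5: 20280+0+13·39·16=28392 → min 28392.
Length 4: T₁..T₄: k=1: 0+14144+29·17·40=33864; k=2: 11832+12480+29·24·40=52152; k=3: 11713+0+29·13·40=26793 → min 26793 | T₂..T₅: k=2: 0+32448+17·24·39=48360; k=3: 5304+20280+17·13·39=34203; k=4: 14144+0+17·40·39=40664 → min 34203 | T₃..T₆: k=3: 0+28392+24·13·16=33384; k=4: 12480+24960+24·40·16=52800; k=5: 32448+0+24·39·16=47424 → min 33384.
Length 5: T₁..T₅: k=1: 0+34203+29·17·39=53430; k=2: 11832+32448+29·24·39=71424; k=3: 11713+20280+29·13·39=46696; k=4: 26793+0+29·40·39=72033 → min 46696 | T₂..T₆: k=2: 0+33384+17·24·16=39912; k=3: 5304+28392+17·13·16=37232; k=4: 14144+24960+17·40·16=49984; k=5: 34203+0+17·39·16=44811 → min 37232.
Length 6: T₁..T₆: k=1: 0+37232+29·17·16=45120; k=2: 11832+33384+29·24·16=56352; k=3: 11713+28392+29·13·16=46137; k=4: 26793+24960+29·40·16=70313; k=5: 46696+0+29·39·16=64792 → min 45120.
Optimal order: (T₁((T₂T₃)((T₄T₅)T₆))) with cost 45120.

45120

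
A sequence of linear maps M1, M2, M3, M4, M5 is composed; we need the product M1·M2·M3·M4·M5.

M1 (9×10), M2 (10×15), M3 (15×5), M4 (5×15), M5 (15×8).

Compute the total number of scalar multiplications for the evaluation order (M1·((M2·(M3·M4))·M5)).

5295

(M3·M4): 15×5 by 5×15 → 15×15, cost 15·5·15 = 1125
(M2·(M3·M4)): 10×15 by 15×15 → 10×15, cost 10·15·15 = 2250; cumulative 3375
((M2·(M3·M4))·M5): 10×15 by 15×8 → 10×8, cost 10·15·8 = 1200; cumulative 4575
(M1·((M2·(M3·M4))·M5)): 9×10 by 10×8 → 9×8, cost 9·10·8 = 720; cumulative 5295
Total: 5295 scalar multiplications.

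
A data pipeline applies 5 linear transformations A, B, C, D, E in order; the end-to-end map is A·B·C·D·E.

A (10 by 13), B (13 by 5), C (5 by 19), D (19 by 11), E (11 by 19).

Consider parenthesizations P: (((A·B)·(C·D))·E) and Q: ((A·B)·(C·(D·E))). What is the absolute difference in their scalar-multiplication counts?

Order P = (((A·B)·(C·D))·E): (A·B): 10×13 by 13×5 → 10×5, cost 10·13·5 = 650; (C·D): 5×19 by 19×11 → 5×11, cost 5·19·11 = 1045; ((A·B)·(C·D)): 10×5 by 5×11 → 10×11, cost 10·5·11 = 550; cumulative 2245; (((A·B)·(C·D))·E): 10×11 by 11×19 → 10×19, cost 10·11·19 = 2090; cumulative 4335. Total 4335.
Order Q = ((A·B)·(C·(D·E))): (A·B): 10×13 by 13×5 → 10×5, cost 10·13·5 = 650; (D·E): 19×11 by 11×19 → 19×19, cost 19·11·19 = 3971; (C·(D·E)): 5×19 by 19×19 → 5×19, cost 5·19·19 = 1805; cumulative 5776; ((A·B)·(C·(D·E))): 10×5 by 5×19 → 10×19, cost 10·5·19 = 950; cumulative 7376. Total 7376.
Difference: |4335 − 7376| = 3041.

3041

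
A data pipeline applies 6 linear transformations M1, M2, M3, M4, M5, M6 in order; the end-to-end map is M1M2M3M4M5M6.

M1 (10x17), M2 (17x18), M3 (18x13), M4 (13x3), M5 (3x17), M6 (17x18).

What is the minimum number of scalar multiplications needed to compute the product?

3588

Adjacent pairs: M1M2 = 10·17·18 = 3060; M2M3 = 17·18·13 = 3978; M3M4 = 18·13·3 = 702; M4M5 = 13·3·17 = 663; M5M6 = 3·17·18 = 918.
Length 3: M1..M3: k=1: 0+3978+10·17·13=6188; k=2: 3060+0+10·18·13=5400 → min 5400 | M2..M4: k=2: 0+702+17·18·3=1620; k=3: 3978+0+17·13·3=4641 → min 1620 | M3..M5: k=3: 0+663+18·13·17=4641; k=4: 702+0+18·3·17=1620 → min 1620 | M4..M6: k=4: 0+918+13·3·18=1620; k=5: 663+0+13·17·18=4641 → min 1620.
Length 4: M1..M4: k=1: 0+1620+10·17·3=2130; k=2: 3060+702+10·18·3=4302; k=3: 5400+0+10·13·3=5790 → min 2130 | M2..M5: k=2: 0+1620+17·18·17=6822; k=3: 3978+663+17·13·17=8398; k=4: 1620+0+17·3·17=2487 → min 2487 | M3..M6: k=3: 0+1620+18·13·18=5832; k=4: 702+918+18·3·18=2592; k=5: 1620+0+18·17·18=7128 → min 2592.
Length 5: M1..M5: k=1: 0+2487+10·17·17=5377; k=2: 3060+1620+10·18·17=7740; k=3: 5400+663+10·13·17=8273; k=4: 2130+0+10·3·17=2640 → min 2640 | M2..M6: k=2: 0+2592+17·18·18=8100; k=3: 3978+1620+17·13·18=9576; k=4: 1620+918+17·3·18=3456; k=5: 2487+0+17·17·18=7689 → min 3456.
Length 6: M1..M6: k=1: 0+3456+10·17·18=6516; k=2: 3060+2592+10·18·18=8892; k=3: 5400+1620+10·13·18=9360; k=4: 2130+918+10·3·18=3588; k=5: 2640+0+10·17·18=5700 → min 3588.
Optimal order: ((M1(M2(M3M4)))(M5M6)) with cost 3588.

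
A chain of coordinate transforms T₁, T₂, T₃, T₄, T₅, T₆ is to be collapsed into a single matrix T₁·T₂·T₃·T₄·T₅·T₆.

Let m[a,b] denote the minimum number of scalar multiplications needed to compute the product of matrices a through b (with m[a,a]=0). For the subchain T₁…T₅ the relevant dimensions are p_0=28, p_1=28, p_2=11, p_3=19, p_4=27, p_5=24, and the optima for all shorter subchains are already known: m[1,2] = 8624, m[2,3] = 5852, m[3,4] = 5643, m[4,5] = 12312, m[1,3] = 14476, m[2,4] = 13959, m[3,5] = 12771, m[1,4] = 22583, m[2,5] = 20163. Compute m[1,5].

28787

m[1,5] = min over k∈[1,4] of m[1,k]+m[k+1,5]+p_{0}·p_k·p_{5}.
k=1: 0 + 20163 + 28·28·24 = 38979; k=2: 8624 + 12771 + 28·11·24 = 28787; k=3: 14476 + 12312 + 28·19·24 = 39556; k=4: 22583 + 0 + 28·27·24 = 40727.
Minimum: 28787 at k=2.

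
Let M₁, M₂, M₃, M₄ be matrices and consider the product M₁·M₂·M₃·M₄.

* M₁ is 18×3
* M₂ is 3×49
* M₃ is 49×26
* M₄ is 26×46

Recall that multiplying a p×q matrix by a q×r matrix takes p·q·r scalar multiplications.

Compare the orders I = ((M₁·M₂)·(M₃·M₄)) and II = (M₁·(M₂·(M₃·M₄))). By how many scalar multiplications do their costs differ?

33972

Order I = ((M₁·M₂)·(M₃·M₄)): (M₁·M₂): 18×3 by 3×49 → 18×49, cost 18·3·49 = 2646; (M₃·M₄): 49×26 by 26×46 → 49×46, cost 49·26·46 = 58604; ((M₁·M₂)·(M₃·M₄)): 18×49 by 49×46 → 18×46, cost 18·49·46 = 40572; cumulative 101822. Total 101822.
Order II = (M₁·(M₂·(M₃·M₄))): (M₃·M₄): 49×26 by 26×46 → 49×46, cost 49·26·46 = 58604; (M₂·(M₃·M₄)): 3×49 by 49×46 → 3×46, cost 3·49·46 = 6762; cumulative 65366; (M₁·(M₂·(M₃·M₄))): 18×3 by 3×46 → 18×46, cost 18·3·46 = 2484; cumulative 67850. Total 67850.
Difference: |101822 − 67850| = 33972.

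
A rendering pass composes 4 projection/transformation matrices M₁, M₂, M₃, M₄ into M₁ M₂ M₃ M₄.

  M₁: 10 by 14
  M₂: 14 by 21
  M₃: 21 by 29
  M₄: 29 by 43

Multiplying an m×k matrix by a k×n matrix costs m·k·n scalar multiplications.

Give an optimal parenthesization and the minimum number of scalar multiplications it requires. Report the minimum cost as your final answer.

Adjacent pairs: M₁M₂ = 10·14·21 = 2940; M₂M₃ = 14·21·29 = 8526; M₃M₄ = 21·29·43 = 26187.
Length 3: M₁..M₃: k=1: 0+8526+10·14·29=12586; k=2: 2940+0+10·21·29=9030 → min 9030 | M₂..M₄: k=2: 0+26187+14·21·43=38829; k=3: 8526+0+14·29·43=25984 → min 25984.
Length 4: M₁..M₄: k=1: 0+25984+10·14·43=32004; k=2: 2940+26187+10·21·43=38157; k=3: 9030+0+10·29·43=21500 → min 21500.
Optimal parenthesization: (((M₁ M₂) M₃) M₄) with cost 21500.

21500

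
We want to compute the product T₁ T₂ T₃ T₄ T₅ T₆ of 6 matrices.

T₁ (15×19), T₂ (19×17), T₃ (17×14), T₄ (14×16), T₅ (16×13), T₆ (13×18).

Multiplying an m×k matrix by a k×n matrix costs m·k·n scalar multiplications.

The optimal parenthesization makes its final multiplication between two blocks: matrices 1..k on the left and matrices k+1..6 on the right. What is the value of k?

Adjacent pairs: T₁T₂ = 15·19·17 = 4845; T₂T₃ = 19·17·14 = 4522; T₃T₄ = 17·14·16 = 3808; T₄T₅ = 14·16·13 = 2912; T₅T₆ = 16·13·18 = 3744.
Length 3: T₁..T₃: k=1: 0+4522+15·19·14=8512; k=2: 4845+0+15·17·14=8415 → min 8415 | T₂..T₄: k=2: 0+3808+19·17·16=8976; k=3: 4522+0+19·14·16=8778 → min 8778 | T₃..T₅: k=3: 0+2912+17·14·13=6006; k=4: 3808+0+17·16·13=7344 → min 6006 | T₄..T₆: k=4: 0+3744+14·16·18=7776; k=5: 2912+0+14·13·18=6188 → min 6188.
Length 4: T₁..T₄: k=1: 0+8778+15·19·16=13338; k=2: 4845+3808+15·17·16=12733; k=3: 8415+0+15·14·16=11775 → min 11775 | T₂..T₅: k=2: 0+6006+19·17·13=10205; k=3: 4522+2912+19·14·13=10892; k=4: 8778+0+19·16·13=12730 → min 10205 | T₃..T₆: k=3: 0+6188+17·14·18=10472; k=4: 3808+3744+17·16·18=12448; k=5: 6006+0+17·13·18=9984 → min 9984.
Length 5: T₁..T₅: k=1: 0+10205+15·19·13=13910; k=2: 4845+6006+15·17·13=14166; k=3: 8415+2912+15·14·13=14057; k=4: 11775+0+15·16·13=14895 → min 13910 | T₂..T₆: k=2: 0+9984+19·17·18=15798; k=3: 4522+6188+19·14·18=15498; k=4: 8778+3744+19·16·18=17994; k=5: 10205+0+19·13·18=14651 → min 14651.
Top-level splits: k=1: (T₁..T₁)·(T₂..T₆) → 0+14651+15·19·18 = 19781; k=2: (T₁..T₂)·(T₃..T₆) → 4845+9984+15·17·18 = 19419; k=3: (T₁..T₃)·(T₄..T₆) → 8415+6188+15·14·18 = 18383; k=4: (T₁..T₄)·(T₅..T₆) → 11775+3744+15·16·18 = 19839; k=5: (T₁..T₅)·(T₆..T₆) → 13910+0+15·13·18 = 17420.
Best split is after T₅, i.e. k = 5.

5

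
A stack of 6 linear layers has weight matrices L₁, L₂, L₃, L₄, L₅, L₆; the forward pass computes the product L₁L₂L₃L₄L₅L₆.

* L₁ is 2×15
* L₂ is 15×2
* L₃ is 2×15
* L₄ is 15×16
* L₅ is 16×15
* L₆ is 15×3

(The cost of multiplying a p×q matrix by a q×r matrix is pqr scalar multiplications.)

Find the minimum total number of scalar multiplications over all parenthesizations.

Adjacent pairs: L₁L₂ = 2·15·2 = 60; L₂L₃ = 15·2·15 = 450; L₃L₄ = 2·15·16 = 480; L₄L₅ = 15·16·15 = 3600; L₅L₆ = 16·15·3 = 720.
Length 3: L₁..L₃: k=1: 0+450+2·15·15=900; k=2: 60+0+2·2·15=120 → min 120 | L₂..L₄: k=2: 0+480+15·2·16=960; k=3: 450+0+15·15·16=4050 → min 960 | L₃..L₅: k=3: 0+3600+2·15·15=4050; k=4: 480+0+2·16·15=960 → min 960 | L₄..L₆: k=4: 0+720+15·16·3=1440; k=5: 3600+0+15·15·3=4275 → min 1440.
Length 4: L₁..L₄: k=1: 0+960+2·15·16=1440; k=2: 60+480+2·2·16=604; k=3: 120+0+2·15·16=600 → min 600 | L₂..L₅: k=2: 0+960+15·2·15=1410; k=3: 450+3600+15·15·15=7425; k=4: 960+0+15·16·15=4560 → min 1410 | L₃..L₆: k=3: 0+1440+2·15·3=1530; k=4: 480+720+2·16·3=1296; k=5: 960+0+2·15·3=1050 → min 1050.
Length 5: L₁..L₅: k=1: 0+1410+2·15·15=1860; k=2: 60+960+2·2·15=1080; k=3: 120+3600+2·15·15=4170; k=4: 600+0+2·16·15=1080 → min 1080 | L₂..L₆: k=2: 0+1050+15·2·3=1140; k=3: 450+1440+15·15·3=2565; k=4: 960+720+15·16·3=2400; k=5: 1410+0+15·15·3=2085 → min 1140.
Length 6: L₁..L₆: k=1: 0+1140+2·15·3=1230; k=2: 60+1050+2·2·3=1122; k=3: 120+1440+2·15·3=1650; k=4: 600+720+2·16·3=1416; k=5: 1080+0+2·15·3=1170 → min 1122.
Optimal order: ((L₁L₂)(((L₃L₄)L₅)L₆)) with cost 1122.

1122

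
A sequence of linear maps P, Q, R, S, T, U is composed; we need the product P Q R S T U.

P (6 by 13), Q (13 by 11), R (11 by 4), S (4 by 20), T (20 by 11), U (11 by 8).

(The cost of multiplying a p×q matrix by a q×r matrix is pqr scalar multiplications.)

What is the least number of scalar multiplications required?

2308

Adjacent pairs: PQ = 6·13·11 = 858; QR = 13·11·4 = 572; RS = 11·4·20 = 880; ST = 4·20·11 = 880; TU = 20·11·8 = 1760.
Length 3: P..R: k=1: 0+572+6·13·4=884; k=2: 858+0+6·11·4=1122 → min 884 | Q..S: k=2: 0+880+13·11·20=3740; k=3: 572+0+13·4·20=1612 → min 1612 | R..T: k=3: 0+880+11·4·11=1364; k=4: 880+0+11·20·11=3300 → min 1364 | S..U: k=4: 0+1760+4·20·8=2400; k=5: 880+0+4·11·8=1232 → min 1232.
Length 4: P..S: k=1: 0+1612+6·13·20=3172; k=2: 858+880+6·11·20=3058; k=3: 884+0+6·4·20=1364 → min 1364 | Q..T: k=2: 0+1364+13·11·11=2937; k=3: 572+880+13·4·11=2024; k=4: 1612+0+13·20·11=4472 → min 2024 | R..U: k=3: 0+1232+11·4·8=1584; k=4: 880+1760+11·20·8=4400; k=5: 1364+0+11·11·8=2332 → min 1584.
Length 5: P..T: k=1: 0+2024+6·13·11=2882; k=2: 858+1364+6·11·11=2948; k=3: 884+880+6·4·11=2028; k=4: 1364+0+6·20·11=2684 → min 2028 | Q..U: k=2: 0+1584+13·11·8=2728; k=3: 572+1232+13·4·8=2220; k=4: 1612+1760+13·20·8=5452; k=5: 2024+0+13·11·8=3168 → min 2220.
Length 6: P..U: k=1: 0+2220+6·13·8=2844; k=2: 858+1584+6·11·8=2970; k=3: 884+1232+6·4·8=2308; k=4: 1364+1760+6·20·8=4084; k=5: 2028+0+6·11·8=2556 → min 2308.
Optimal order: ((P (Q R)) ((S T) U)) with cost 2308.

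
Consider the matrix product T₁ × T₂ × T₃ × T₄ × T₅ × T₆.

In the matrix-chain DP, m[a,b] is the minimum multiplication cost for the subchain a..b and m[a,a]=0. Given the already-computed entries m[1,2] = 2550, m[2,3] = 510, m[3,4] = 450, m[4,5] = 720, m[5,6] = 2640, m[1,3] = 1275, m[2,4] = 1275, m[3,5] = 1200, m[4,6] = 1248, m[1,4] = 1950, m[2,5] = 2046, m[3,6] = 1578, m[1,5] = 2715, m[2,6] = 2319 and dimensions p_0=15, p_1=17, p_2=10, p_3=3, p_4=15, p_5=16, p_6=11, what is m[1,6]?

m[1,6] = min over k∈[1,5] of m[1,k]+m[k+1,6]+p_{0}·p_k·p_{6}.
k=1: 0 + 2319 + 15·17·11 = 5124; k=2: 2550 + 1578 + 15·10·11 = 5778; k=3: 1275 + 1248 + 15·3·11 = 3018; k=4: 1950 + 2640 + 15·15·11 = 7065; k=5: 2715 + 0 + 15·16·11 = 5355.
Minimum: 3018 at k=3.

3018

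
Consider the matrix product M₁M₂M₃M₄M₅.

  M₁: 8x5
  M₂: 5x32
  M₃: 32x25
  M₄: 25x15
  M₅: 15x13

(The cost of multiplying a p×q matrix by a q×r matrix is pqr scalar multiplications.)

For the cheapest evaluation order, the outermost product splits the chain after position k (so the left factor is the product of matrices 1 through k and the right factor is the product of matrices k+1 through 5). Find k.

Adjacent pairs: M₁M₂ = 8·5·32 = 1280; M₂M₃ = 5·32·25 = 4000; M₃M₄ = 32·25·15 = 12000; M₄M₅ = 25·15·13 = 4875.
Length 3: M₁..M₃: k=1: 0+4000+8·5·25=5000; k=2: 1280+0+8·32·25=7680 → min 5000 | M₂..M₄: k=2: 0+12000+5·32·15=14400; k=3: 4000+0+5·25·15=5875 → min 5875 | M₃..M₅: k=3: 0+4875+32·25·13=15275; k=4: 12000+0+32·15·13=18240 → min 15275.
Length 4: M₁..M₄: k=1: 0+5875+8·5·15=6475; k=2: 1280+12000+8·32·15=17120; k=3: 5000+0+8·25·15=8000 → min 6475 | M₂..M₅: k=2: 0+15275+5·32·13=17355; k=3: 4000+4875+5·25·13=10500; k=4: 5875+0+5·15·13=6850 → min 6850.
Top-level splits: k=1: (M₁..M₁)·(M₂..M₅) → 0+6850+8·5·13 = 7370; k=2: (M₁..M₂)·(M₃..M₅) → 1280+15275+8·32·13 = 19883; k=3: (M₁..M₃)·(M₄..M₅) → 5000+4875+8·25·13 = 12475; k=4: (M₁..M₄)·(M₅..M₅) → 6475+0+8·15·13 = 8035.
Best split is after M₁, i.e. k = 1.

1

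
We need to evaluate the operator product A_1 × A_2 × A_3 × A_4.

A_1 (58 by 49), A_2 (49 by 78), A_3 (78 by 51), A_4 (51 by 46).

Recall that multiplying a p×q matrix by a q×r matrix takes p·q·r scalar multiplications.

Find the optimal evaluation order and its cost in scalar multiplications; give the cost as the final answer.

Adjacent pairs: A_1A_2 = 58·49·78 = 221676; A_2A_3 = 49·78·51 = 194922; A_3A_4 = 78·51·46 = 182988.
Length 3: A_1..A_3: k=1: 0+194922+58·49·51=339864; k=2: 221676+0+58·78·51=452400 → min 339864 | A_2..A_4: k=2: 0+182988+49·78·46=358800; k=3: 194922+0+49·51·46=309876 → min 309876.
Length 4: A_1..A_4: k=1: 0+309876+58·49·46=440608; k=2: 221676+182988+58·78·46=612768; k=3: 339864+0+58·51·46=475932 → min 440608.
Optimal parenthesization: (A_1 × ((A_2 × A_3) × A_4)) with cost 440608.

440608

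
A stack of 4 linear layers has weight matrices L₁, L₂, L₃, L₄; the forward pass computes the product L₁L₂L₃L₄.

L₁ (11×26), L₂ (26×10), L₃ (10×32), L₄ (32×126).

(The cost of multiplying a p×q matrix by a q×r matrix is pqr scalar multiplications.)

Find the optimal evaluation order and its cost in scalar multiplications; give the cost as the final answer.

Adjacent pairs: L₁L₂ = 11·26·10 = 2860; L₂L₃ = 26·10·32 = 8320; L₃L₄ = 10·32·126 = 40320.
Length 3: L₁..L₃: k=1: 0+8320+11·26·32=17472; k=2: 2860+0+11·10·32=6380 → min 6380 | L₂..L₄: k=2: 0+40320+26·10·126=73080; k=3: 8320+0+26·32·126=113152 → min 73080.
Length 4: L₁..L₄: k=1: 0+73080+11·26·126=109116; k=2: 2860+40320+11·10·126=57040; k=3: 6380+0+11·32·126=50732 → min 50732.
Optimal parenthesization: (((L₁L₂)L₃)L₄) with cost 50732.

50732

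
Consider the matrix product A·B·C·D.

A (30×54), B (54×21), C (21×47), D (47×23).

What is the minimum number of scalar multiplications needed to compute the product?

Adjacent pairs: AB = 30·54·21 = 34020; BC = 54·21·47 = 53298; CD = 21·47·23 = 22701.
Length 3: A..C: k=1: 0+53298+30·54·47=129438; k=2: 34020+0+30·21·47=63630 → min 63630 | B..D: k=2: 0+22701+54·21·23=48783; k=3: 53298+0+54·47·23=111672 → min 48783.
Length 4: A..D: k=1: 0+48783+30·54·23=86043; k=2: 34020+22701+30·21·23=71211; k=3: 63630+0+30·47·23=96060 → min 71211.
Optimal order: ((A·B)·(C·D)) with cost 71211.

71211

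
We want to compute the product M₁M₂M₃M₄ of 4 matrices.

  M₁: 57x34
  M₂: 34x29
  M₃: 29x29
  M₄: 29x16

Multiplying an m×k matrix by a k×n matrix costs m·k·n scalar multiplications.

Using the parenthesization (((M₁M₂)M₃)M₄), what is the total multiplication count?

(M₁M₂): 57×34 by 34×29 → 57×29, cost 57·34·29 = 56202
((M₁M₂)M₃): 57×29 by 29×29 → 57×29, cost 57·29·29 = 47937; cumulative 104139
(((M₁M₂)M₃)M₄): 57×29 by 29×16 → 57×16, cost 57·29·16 = 26448; cumulative 130587
Total: 130587 scalar multiplications.

130587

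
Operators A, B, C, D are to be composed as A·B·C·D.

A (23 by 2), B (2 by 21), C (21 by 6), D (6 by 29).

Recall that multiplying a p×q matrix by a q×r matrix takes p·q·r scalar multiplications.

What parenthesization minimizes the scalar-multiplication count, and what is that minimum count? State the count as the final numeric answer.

Adjacent pairs: AB = 23·2·21 = 966; BC = 2·21·6 = 252; CD = 21·6·29 = 3654.
Length 3: A..C: k=1: 0+252+23·2·6=528; k=2: 966+0+23·21·6=3864 → min 528 | B..D: k=2: 0+3654+2·21·29=4872; k=3: 252+0+2·6·29=600 → min 600.
Length 4: A..D: k=1: 0+600+23·2·29=1934; k=2: 966+3654+23·21·29=18627; k=3: 528+0+23·6·29=4530 → min 1934.
Optimal parenthesization: (A·((B·C)·D)) with cost 1934.

1934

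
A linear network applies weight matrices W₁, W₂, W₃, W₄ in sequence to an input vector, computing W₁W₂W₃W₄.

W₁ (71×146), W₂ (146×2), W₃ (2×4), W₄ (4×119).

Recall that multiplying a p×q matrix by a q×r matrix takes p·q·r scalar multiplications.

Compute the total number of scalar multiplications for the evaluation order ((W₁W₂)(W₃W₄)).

38582

(W₁W₂): 71×146 by 146×2 → 71×2, cost 71·146·2 = 20732
(W₃W₄): 2×4 by 4×119 → 2×119, cost 2·4·119 = 952
((W₁W₂)(W₃W₄)): 71×2 by 2×119 → 71×119, cost 71·2·119 = 16898; cumulative 38582
Total: 38582 scalar multiplications.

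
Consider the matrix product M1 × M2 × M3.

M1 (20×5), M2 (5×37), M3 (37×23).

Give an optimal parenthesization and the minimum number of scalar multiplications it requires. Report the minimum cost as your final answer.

(M1 × (M2 × M3)): cost 6555.
((M1 × M2) × M3): cost 20720.
Optimal: (M1 × (M2 × M3)) with cost 6555.

6555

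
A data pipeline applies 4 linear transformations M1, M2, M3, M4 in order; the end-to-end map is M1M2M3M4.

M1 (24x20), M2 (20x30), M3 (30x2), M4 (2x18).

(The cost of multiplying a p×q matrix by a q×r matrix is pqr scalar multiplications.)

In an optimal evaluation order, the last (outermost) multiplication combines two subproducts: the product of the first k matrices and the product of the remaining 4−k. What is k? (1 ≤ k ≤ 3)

3

Adjacent pairs: M1M2 = 24·20·30 = 14400; M2M3 = 20·30·2 = 1200; M3M4 = 30·2·18 = 1080.
Length 3: M1..M3: k=1: 0+1200+24·20·2=2160; k=2: 14400+0+24·30·2=15840 → min 2160 | M2..M4: k=2: 0+1080+20·30·18=11880; k=3: 1200+0+20·2·18=1920 → min 1920.
Top-level splits: k=1: (M1..M1)·(M2..M4) → 0+1920+24·20·18 = 10560; k=2: (M1..M2)·(M3..M4) → 14400+1080+24·30·18 = 28440; k=3: (M1..M3)·(M4..M4) → 2160+0+24·2·18 = 3024.
Best split is after M3, i.e. k = 3.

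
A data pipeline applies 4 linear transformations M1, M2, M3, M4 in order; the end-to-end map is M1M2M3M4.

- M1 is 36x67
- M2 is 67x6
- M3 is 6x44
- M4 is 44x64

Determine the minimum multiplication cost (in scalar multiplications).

45192

Adjacent pairs: M1M2 = 36·67·6 = 14472; M2M3 = 67·6·44 = 17688; M3M4 = 6·44·64 = 16896.
Length 3: M1..M3: k=1: 0+17688+36·67·44=123816; k=2: 14472+0+36·6·44=23976 → min 23976 | M2..M4: k=2: 0+16896+67·6·64=42624; k=3: 17688+0+67·44·64=206360 → min 42624.
Length 4: M1..M4: k=1: 0+42624+36·67·64=196992; k=2: 14472+16896+36·6·64=45192; k=3: 23976+0+36·44·64=125352 → min 45192.
Optimal order: ((M1M2)(M3M4)) with cost 45192.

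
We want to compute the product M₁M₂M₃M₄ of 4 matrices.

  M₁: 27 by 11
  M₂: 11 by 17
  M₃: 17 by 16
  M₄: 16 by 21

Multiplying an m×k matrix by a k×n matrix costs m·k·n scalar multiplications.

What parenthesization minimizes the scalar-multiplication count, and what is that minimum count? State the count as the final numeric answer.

12925

Adjacent pairs: M₁M₂ = 27·11·17 = 5049; M₂M₃ = 11·17·16 = 2992; M₃M₄ = 17·16·21 = 5712.
Length 3: M₁..M₃: k=1: 0+2992+27·11·16=7744; k=2: 5049+0+27·17·16=12393 → min 7744 | M₂..M₄: k=2: 0+5712+11·17·21=9639; k=3: 2992+0+11·16·21=6688 → min 6688.
Length 4: M₁..M₄: k=1: 0+6688+27·11·21=12925; k=2: 5049+5712+27·17·21=20400; k=3: 7744+0+27·16·21=16816 → min 12925.
Optimal parenthesization: (M₁((M₂M₃)M₄)) with cost 12925.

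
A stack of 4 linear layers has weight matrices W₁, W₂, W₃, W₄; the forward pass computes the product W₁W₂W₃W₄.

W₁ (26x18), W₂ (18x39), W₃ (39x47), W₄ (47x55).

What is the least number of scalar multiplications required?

Adjacent pairs: W₁W₂ = 26·18·39 = 18252; W₂W₃ = 18·39·47 = 32994; W₃W₄ = 39·47·55 = 100815.
Length 3: W₁..W₃: k=1: 0+32994+26·18·47=54990; k=2: 18252+0+26·39·47=65910 → min 54990 | W₂..W₄: k=2: 0+100815+18·39·55=139425; k=3: 32994+0+18·47·55=79524 → min 79524.
Length 4: W₁..W₄: k=1: 0+79524+26·18·55=105264; k=2: 18252+100815+26·39·55=174837; k=3: 54990+0+26·47·55=122200 → min 105264.
Optimal order: (W₁((W₂W₃)W₄)) with cost 105264.

105264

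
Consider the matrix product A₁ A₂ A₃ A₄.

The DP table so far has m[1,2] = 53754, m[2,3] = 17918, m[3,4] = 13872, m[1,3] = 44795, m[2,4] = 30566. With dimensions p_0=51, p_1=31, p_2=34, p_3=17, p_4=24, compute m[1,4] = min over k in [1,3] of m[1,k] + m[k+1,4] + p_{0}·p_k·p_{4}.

m[1,4] = min over k∈[1,3] of m[1,k]+m[k+1,4]+p_{0}·p_k·p_{4}.
k=1: 0 + 30566 + 51·31·24 = 68510; k=2: 53754 + 13872 + 51·34·24 = 109242; k=3: 44795 + 0 + 51·17·24 = 65603.
Minimum: 65603 at k=3.

65603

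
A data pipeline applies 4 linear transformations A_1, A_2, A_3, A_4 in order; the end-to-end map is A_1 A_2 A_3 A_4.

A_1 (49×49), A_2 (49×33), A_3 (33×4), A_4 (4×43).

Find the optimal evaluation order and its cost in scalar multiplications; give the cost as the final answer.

Adjacent pairs: A_1A_2 = 49·49·33 = 79233; A_2A_3 = 49·33·4 = 6468; A_3A_4 = 33·4·43 = 5676.
Length 3: A_1..A_3: k=1: 0+6468+49·49·4=16072; k=2: 79233+0+49·33·4=85701 → min 16072 | A_2..A_4: k=2: 0+5676+49·33·43=75207; k=3: 6468+0+49·4·43=14896 → min 14896.
Length 4: A_1..A_4: k=1: 0+14896+49·49·43=118139; k=2: 79233+5676+49·33·43=154440; k=3: 16072+0+49·4·43=24500 → min 24500.
Optimal parenthesization: ((A_1 (A_2 A_3)) A_4) with cost 24500.

24500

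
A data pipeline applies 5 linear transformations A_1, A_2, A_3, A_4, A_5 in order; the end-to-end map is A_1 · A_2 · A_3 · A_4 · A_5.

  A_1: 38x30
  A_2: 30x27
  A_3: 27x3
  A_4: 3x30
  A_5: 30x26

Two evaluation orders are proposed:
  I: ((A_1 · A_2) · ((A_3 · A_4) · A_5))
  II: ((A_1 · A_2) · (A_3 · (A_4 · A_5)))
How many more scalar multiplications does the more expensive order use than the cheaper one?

Order I = ((A_1 · A_2) · ((A_3 · A_4) · A_5)): (A_1 · A_2): 38×30 by 30×27 → 38×27, cost 38·30·27 = 30780; (A_3 · A_4): 27×3 by 3×30 → 27×30, cost 27·3·30 = 2430; ((A_3 · A_4) · A_5): 27×30 by 30×26 → 27×26, cost 27·30·26 = 21060; cumulative 23490; ((A_1 · A_2) · ((A_3 · A_4) · A_5)): 38×27 by 27×26 → 38×26, cost 38·27·26 = 26676; cumulative 80946. Total 80946.
Order II = ((A_1 · A_2) · (A_3 · (A_4 · A_5))): (A_1 · A_2): 38×30 by 30×27 → 38×27, cost 38·30·27 = 30780; (A_4 · A_5): 3×30 by 30×26 → 3×26, cost 3·30·26 = 2340; (A_3 · (A_4 · A_5)): 27×3 by 3×26 → 27×26, cost 27·3·26 = 2106; cumulative 4446; ((A_1 · A_2) · (A_3 · (A_4 · A_5))): 38×27 by 27×26 → 38×26, cost 38·27·26 = 26676; cumulative 61902. Total 61902.
Difference: |80946 − 61902| = 19044.

19044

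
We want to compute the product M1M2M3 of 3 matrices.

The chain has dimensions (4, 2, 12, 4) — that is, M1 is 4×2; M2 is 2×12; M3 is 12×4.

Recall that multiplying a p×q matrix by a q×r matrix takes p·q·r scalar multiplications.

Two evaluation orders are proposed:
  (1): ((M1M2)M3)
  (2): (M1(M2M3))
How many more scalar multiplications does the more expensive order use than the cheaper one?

Order (1) = ((M1M2)M3): (M1M2): 4×2 by 2×12 → 4×12, cost 4·2·12 = 96; ((M1M2)M3): 4×12 by 12×4 → 4×4, cost 4·12·4 = 192; cumulative 288. Total 288.
Order (2) = (M1(M2M3)): (M2M3): 2×12 by 12×4 → 2×4, cost 2·12·4 = 96; (M1(M2M3)): 4×2 by 2×4 → 4×4, cost 4·2·4 = 32; cumulative 128. Total 128.
Difference: |288 − 128| = 160.

160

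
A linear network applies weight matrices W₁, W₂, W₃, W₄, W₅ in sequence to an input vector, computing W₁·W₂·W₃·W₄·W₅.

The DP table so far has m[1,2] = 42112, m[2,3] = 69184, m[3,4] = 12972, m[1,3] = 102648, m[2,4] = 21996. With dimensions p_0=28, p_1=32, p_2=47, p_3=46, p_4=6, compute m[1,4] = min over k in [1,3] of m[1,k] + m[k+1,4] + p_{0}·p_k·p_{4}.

m[1,4] = min over k∈[1,3] of m[1,k]+m[k+1,4]+p_{0}·p_k·p_{4}.
k=1: 0 + 21996 + 28·32·6 = 27372; k=2: 42112 + 12972 + 28·47·6 = 62980; k=3: 102648 + 0 + 28·46·6 = 110376.
Minimum: 27372 at k=1.

27372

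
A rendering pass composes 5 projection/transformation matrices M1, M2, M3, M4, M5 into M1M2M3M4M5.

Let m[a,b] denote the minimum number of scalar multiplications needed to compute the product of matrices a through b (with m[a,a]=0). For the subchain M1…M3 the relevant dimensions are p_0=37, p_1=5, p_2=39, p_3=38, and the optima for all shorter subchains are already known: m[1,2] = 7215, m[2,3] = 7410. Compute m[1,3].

m[1,3] = min over k∈[1,2] of m[1,k]+m[k+1,3]+p_{0}·p_k·p_{3}.
k=1: 0 + 7410 + 37·5·38 = 14440; k=2: 7215 + 0 + 37·39·38 = 62049.
Minimum: 14440 at k=1.

14440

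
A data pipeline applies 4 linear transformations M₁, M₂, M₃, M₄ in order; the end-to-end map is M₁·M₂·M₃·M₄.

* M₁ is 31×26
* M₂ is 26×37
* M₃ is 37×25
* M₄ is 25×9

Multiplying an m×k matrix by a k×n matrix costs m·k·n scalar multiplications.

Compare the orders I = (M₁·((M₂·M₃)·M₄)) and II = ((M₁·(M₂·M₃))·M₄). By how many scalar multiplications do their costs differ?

14021

Order I = (M₁·((M₂·M₃)·M₄)): (M₂·M₃): 26×37 by 37×25 → 26×25, cost 26·37·25 = 24050; ((M₂·M₃)·M₄): 26×25 by 25×9 → 26×9, cost 26·25·9 = 5850; cumulative 29900; (M₁·((M₂·M₃)·M₄)): 31×26 by 26×9 → 31×9, cost 31·26·9 = 7254; cumulative 37154. Total 37154.
Order II = ((M₁·(M₂·M₃))·M₄): (M₂·M₃): 26×37 by 37×25 → 26×25, cost 26·37·25 = 24050; (M₁·(M₂·M₃)): 31×26 by 26×25 → 31×25, cost 31·26·25 = 20150; cumulative 44200; ((M₁·(M₂·M₃))·M₄): 31×25 by 25×9 → 31×9, cost 31·25·9 = 6975; cumulative 51175. Total 51175.
Difference: |37154 − 51175| = 14021.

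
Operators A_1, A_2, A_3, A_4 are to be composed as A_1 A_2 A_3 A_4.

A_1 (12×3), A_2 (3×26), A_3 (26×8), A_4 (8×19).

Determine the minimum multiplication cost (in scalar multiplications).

Adjacent pairs: A_1A_2 = 12·3·26 = 936; A_2A_3 = 3·26·8 = 624; A_3A_4 = 26·8·19 = 3952.
Length 3: A_1..A_3: k=1: 0+624+12·3·8=912; k=2: 936+0+12·26·8=3432 → min 912 | A_2..A_4: k=2: 0+3952+3·26·19=5434; k=3: 624+0+3·8·19=1080 → min 1080.
Length 4: A_1..A_4: k=1: 0+1080+12·3·19=1764; k=2: 936+3952+12·26·19=10816; k=3: 912+0+12·8·19=2736 → min 1764.
Optimal order: (A_1 ((A_2 A_3) A_4)) with cost 1764.

1764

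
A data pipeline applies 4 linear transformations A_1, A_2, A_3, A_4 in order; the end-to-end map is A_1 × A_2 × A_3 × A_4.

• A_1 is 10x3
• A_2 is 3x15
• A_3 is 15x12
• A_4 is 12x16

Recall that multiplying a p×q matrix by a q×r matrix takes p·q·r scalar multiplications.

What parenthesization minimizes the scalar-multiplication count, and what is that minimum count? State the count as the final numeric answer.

1596

Adjacent pairs: A_1A_2 = 10·3·15 = 450; A_2A_3 = 3·15·12 = 540; A_3A_4 = 15·12·16 = 2880.
Length 3: A_1..A_3: k=1: 0+540+10·3·12=900; k=2: 450+0+10·15·12=2250 → min 900 | A_2..A_4: k=2: 0+2880+3·15·16=3600; k=3: 540+0+3·12·16=1116 → min 1116.
Length 4: A_1..A_4: k=1: 0+1116+10·3·16=1596; k=2: 450+2880+10·15·16=5730; k=3: 900+0+10·12·16=2820 → min 1596.
Optimal parenthesization: (A_1 × ((A_2 × A_3) × A_4)) with cost 1596.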